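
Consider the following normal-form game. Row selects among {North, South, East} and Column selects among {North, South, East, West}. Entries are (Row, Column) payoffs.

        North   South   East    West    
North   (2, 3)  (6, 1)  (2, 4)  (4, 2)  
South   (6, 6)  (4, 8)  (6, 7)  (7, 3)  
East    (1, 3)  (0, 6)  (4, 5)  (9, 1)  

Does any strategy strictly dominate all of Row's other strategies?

None

A strategy is strictly dominant if it gives Row a strictly higher payoff than every other strategy, against every choice by the opponent.
North is not dominant: against North, South gives 6 > 2.
South is not dominant: against South, North gives 6 > 4.
East is not dominant: against North, North gives 2 > 1.
No single strategy is best against every opponent action.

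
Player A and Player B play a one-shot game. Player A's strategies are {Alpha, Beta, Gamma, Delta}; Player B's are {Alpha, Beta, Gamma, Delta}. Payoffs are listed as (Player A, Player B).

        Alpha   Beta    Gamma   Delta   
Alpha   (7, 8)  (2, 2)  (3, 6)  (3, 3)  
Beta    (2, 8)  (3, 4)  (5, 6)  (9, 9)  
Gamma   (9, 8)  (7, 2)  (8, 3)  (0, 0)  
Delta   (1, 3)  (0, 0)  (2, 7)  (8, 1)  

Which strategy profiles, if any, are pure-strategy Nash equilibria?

Check mutual best responses: a cell is a NE iff neither player can gain by unilaterally deviating.
Player A's best responses — vs Alpha: Gamma (payoff 9); vs Beta: Gamma (payoff 7); vs Gamma: Gamma (payoff 8); vs Delta: Beta (payoff 9).
Player B's best responses — vs Alpha: Alpha (payoff 8); vs Beta: Delta (payoff 9); vs Gamma: Alpha (payoff 8); vs Delta: Gamma (payoff 7).
Mutual best responses occur at (Beta, Delta) and (Gamma, Alpha); at each, neither player gains by switching.

(Beta, Delta) and (Gamma, Alpha)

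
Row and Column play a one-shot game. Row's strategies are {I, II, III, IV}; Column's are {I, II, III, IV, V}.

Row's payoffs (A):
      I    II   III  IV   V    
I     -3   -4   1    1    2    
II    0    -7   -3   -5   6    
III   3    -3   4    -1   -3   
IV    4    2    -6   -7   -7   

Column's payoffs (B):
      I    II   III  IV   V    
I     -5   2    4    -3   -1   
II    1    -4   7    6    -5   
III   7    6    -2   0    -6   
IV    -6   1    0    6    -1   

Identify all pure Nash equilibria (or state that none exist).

There is no pure-strategy Nash equilibrium

Find each player's best response to every opponent strategy; NE are the intersections.
Row's best responses — vs I: IV (payoff 4); vs II: IV (payoff 2); vs III: III (payoff 4); vs IV: I (payoff 1); vs V: II (payoff 6).
Column's best responses — vs I: III (payoff 4); vs II: III (payoff 7); vs III: I (payoff 7); vs IV: IV (payoff 6).
No cell has both players best-responding. For instance, Row's best reply to V is II, but against II Column prefers III over V.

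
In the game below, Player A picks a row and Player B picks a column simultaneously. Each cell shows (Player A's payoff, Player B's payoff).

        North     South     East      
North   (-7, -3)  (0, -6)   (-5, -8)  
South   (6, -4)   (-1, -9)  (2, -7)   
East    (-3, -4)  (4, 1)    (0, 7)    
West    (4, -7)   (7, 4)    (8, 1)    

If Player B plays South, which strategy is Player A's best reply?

West

With Player B fixed at South, Player A's payoffs are: North → 0, South → -1, East → 4, West → 7.
The maximum is 7, achieved by West.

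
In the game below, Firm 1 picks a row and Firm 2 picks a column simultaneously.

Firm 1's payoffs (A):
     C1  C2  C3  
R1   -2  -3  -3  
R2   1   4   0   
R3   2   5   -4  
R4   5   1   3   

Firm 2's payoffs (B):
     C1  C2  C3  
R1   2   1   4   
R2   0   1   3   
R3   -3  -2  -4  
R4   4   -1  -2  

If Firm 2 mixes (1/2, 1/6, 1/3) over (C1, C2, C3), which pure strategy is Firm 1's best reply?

Firm 1's best reply maximizes expected payoff against the mix.
R1: (1/2)·(-2) + (1/6)·(-3) + (1/3)·(-3) = -5/2
R2: (1/2)·1 + (1/6)·4 + (1/3)·0 = 7/6
R3: (1/2)·2 + (1/6)·5 + (1/3)·(-4) = 1/2
R4: (1/2)·5 + (1/6)·1 + (1/3)·3 = 11/3
Highest expected payoff is 11/3, from R4.

R4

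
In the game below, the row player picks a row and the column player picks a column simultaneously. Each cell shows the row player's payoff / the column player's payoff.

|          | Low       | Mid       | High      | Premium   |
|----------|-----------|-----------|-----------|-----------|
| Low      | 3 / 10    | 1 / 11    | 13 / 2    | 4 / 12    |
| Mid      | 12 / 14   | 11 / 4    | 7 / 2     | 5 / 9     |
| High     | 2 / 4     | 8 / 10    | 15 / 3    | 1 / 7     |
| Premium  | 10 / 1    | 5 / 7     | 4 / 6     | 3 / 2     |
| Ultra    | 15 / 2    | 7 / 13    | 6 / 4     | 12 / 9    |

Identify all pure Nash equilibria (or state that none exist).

Find each player's best response to every opponent strategy; NE are the intersections.
The row player's best responses — vs Low: Ultra (payoff 15); vs Mid: Mid (payoff 11); vs High: High (payoff 15); vs Premium: Ultra (payoff 12).
The column player's best responses — vs Low: Premium (payoff 12); vs Mid: Low (payoff 14); vs High: Mid (payoff 10); vs Premium: Mid (payoff 7); vs Ultra: Mid (payoff 13).
No cell has both players best-responding. For instance, the row player's best reply to Mid is Mid, but against Mid the column player prefers Low over Mid.

No pure-strategy Nash equilibrium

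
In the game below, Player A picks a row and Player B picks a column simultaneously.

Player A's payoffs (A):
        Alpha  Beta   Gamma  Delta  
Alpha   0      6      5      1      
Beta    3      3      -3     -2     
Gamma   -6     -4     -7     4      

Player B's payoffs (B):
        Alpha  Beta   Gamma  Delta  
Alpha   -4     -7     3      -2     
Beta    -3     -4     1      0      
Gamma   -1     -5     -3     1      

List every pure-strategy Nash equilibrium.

(Alpha, Gamma) and (Gamma, Delta)

Find each player's best response to every opponent strategy; NE are the intersections.
Player A's best responses — vs Alpha: Beta (payoff 3); vs Beta: Alpha (payoff 6); vs Gamma: Alpha (payoff 5); vs Delta: Gamma (payoff 4).
Player B's best responses — vs Alpha: Gamma (payoff 3); vs Beta: Gamma (payoff 1); vs Gamma: Delta (payoff 1).
Mutual best responses occur at (Alpha, Gamma) and (Gamma, Delta); at each, neither player gains by switching.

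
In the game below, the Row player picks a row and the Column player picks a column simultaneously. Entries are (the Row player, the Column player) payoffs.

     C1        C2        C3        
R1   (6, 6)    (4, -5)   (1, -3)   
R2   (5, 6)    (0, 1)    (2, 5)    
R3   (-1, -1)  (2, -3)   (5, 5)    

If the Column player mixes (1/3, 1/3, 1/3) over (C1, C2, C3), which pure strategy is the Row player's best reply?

The Row player's best reply maximizes expected payoff against the mix.
R1: (1/3)·6 + (1/3)·4 + (1/3)·1 = 11/3
R2: (1/3)·5 + (1/3)·0 + (1/3)·2 = 7/3
R3: (1/3)·(-1) + (1/3)·2 + (1/3)·5 = 2
Highest expected payoff is 11/3, from R1.

R1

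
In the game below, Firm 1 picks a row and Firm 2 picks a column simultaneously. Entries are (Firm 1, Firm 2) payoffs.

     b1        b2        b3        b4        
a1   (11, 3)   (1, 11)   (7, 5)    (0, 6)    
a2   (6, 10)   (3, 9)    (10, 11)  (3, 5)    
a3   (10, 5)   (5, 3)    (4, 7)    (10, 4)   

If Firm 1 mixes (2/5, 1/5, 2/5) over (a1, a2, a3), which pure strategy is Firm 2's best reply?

Firm 2's best reply maximizes expected payoff against the mix.
b1: (2/5)·3 + (1/5)·10 + (2/5)·5 = 26/5
b2: (2/5)·11 + (1/5)·9 + (2/5)·3 = 37/5
b3: (2/5)·5 + (1/5)·11 + (2/5)·7 = 7
b4: (2/5)·6 + (1/5)·5 + (2/5)·4 = 5
Highest expected payoff is 37/5, from b2.

b2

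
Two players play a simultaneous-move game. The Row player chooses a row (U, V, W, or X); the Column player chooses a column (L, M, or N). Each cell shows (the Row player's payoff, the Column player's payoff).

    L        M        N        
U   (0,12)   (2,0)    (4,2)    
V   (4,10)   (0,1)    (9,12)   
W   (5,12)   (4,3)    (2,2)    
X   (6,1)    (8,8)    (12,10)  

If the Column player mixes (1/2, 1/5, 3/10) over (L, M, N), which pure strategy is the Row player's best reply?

Compute the Row player's expected payoff from each pure strategy against the given mix.
U: (1/2)·0 + (1/5)·2 + (3/10)·4 = 8/5
V: (1/2)·4 + (1/5)·0 + (3/10)·9 = 47/10
W: (1/2)·5 + (1/5)·4 + (3/10)·2 = 39/10
X: (1/2)·6 + (1/5)·8 + (3/10)·12 = 41/5
Highest expected payoff is 41/5, from X.

X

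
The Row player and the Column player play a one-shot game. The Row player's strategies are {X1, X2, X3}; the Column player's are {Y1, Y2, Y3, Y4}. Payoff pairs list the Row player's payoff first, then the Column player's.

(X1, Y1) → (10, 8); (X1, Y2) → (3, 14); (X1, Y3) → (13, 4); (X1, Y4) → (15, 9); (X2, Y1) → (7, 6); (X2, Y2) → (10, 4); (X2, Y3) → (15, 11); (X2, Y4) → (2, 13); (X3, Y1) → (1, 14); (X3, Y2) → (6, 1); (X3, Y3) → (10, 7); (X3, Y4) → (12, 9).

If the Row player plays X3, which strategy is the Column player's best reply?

Y1

With the Row player fixed at X3, the Column player's payoffs are: Y1 → 14, Y2 → 1, Y3 → 7, Y4 → 9.
The maximum is 14, achieved by Y1.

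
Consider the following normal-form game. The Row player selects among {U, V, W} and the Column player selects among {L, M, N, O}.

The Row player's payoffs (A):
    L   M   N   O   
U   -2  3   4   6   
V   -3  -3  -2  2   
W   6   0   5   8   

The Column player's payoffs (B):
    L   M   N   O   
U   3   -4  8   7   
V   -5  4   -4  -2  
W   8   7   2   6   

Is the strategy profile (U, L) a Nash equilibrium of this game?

Holding the Column player at L: the Row player gets -2 from U but could get 6 by switching to W. The Row player has a profitable deviation.

No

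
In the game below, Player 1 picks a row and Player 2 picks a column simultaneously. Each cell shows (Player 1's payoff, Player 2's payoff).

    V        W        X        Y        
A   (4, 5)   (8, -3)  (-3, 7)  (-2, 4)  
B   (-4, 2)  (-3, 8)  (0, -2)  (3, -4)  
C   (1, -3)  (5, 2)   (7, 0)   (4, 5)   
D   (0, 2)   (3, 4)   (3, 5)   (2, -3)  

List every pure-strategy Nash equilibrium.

Find each player's best response to every opponent strategy; NE are the intersections.
Player 1's best responses — vs V: A (payoff 4); vs W: A (payoff 8); vs X: C (payoff 7); vs Y: C (payoff 4).
Player 2's best responses — vs A: X (payoff 7); vs B: W (payoff 8); vs C: Y (payoff 5); vs D: X (payoff 5).
The only mutual best response is (C, Y); neither player gains by switching there.

(C, Y)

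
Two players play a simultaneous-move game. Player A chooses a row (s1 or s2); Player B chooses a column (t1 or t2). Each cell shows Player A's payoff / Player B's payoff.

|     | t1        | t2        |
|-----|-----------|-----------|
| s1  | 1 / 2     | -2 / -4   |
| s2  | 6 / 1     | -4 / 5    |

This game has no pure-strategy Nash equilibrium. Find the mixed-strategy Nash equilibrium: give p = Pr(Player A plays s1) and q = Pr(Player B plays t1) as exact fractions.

p = 2/5, q = 2/7

Each player's mixing probability is pinned down by making the *other* player indifferent.
Player B indifferent between t1 and t2: p·2 + (1−p)·1 = p·(-4) + (1−p)·5 ⟹ 1 + 1p = 5 + (-9)p ⟹ p = 2/5.
Player A indifferent between s1 and s2: q·1 + (1−q)·(-2) = q·6 + (1−q)·(-4) ⟹ (-2) + 3q = (-4) + 10q ⟹ q = 2/7.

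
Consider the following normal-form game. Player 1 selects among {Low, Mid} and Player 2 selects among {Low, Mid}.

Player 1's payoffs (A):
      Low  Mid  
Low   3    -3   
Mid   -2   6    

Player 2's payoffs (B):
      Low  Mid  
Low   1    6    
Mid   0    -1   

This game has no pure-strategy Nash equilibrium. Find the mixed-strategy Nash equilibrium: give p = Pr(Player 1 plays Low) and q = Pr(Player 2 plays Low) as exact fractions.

p = 1/6, q = 9/14

In a mixed NE each player is indifferent between their pure strategies, so the opponent's mix sets the indifference.
Player 2 indifferent between Low and Mid: p·1 + (1−p)·0 = p·6 + (1−p)·(-1) ⟹ 0 + 1p = (-1) + 7p ⟹ p = 1/6.
Player 1 indifferent between Low and Mid: q·3 + (1−q)·(-3) = q·(-2) + (1−q)·6 ⟹ (-3) + 6q = 6 + (-8)q ⟹ q = 9/14.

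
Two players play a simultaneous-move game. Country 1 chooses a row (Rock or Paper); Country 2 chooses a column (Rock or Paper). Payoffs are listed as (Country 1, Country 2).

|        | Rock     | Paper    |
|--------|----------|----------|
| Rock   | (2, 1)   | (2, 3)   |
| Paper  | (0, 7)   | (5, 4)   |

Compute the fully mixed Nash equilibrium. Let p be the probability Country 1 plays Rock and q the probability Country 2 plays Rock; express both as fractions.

In a mixed NE each player is indifferent between their pure strategies, so the opponent's mix sets the indifference.
Country 2 indifferent between Rock and Paper: p·1 + (1−p)·7 = p·3 + (1−p)·4 ⟹ 7 + (-6)p = 4 + (-1)p ⟹ p = 3/5.
Country 1 indifferent between Rock and Paper: q·2 + (1−q)·2 = q·0 + (1−q)·5 ⟹ 2 + 0q = 5 + (-5)q ⟹ q = 3/5.

p = 3/5, q = 3/5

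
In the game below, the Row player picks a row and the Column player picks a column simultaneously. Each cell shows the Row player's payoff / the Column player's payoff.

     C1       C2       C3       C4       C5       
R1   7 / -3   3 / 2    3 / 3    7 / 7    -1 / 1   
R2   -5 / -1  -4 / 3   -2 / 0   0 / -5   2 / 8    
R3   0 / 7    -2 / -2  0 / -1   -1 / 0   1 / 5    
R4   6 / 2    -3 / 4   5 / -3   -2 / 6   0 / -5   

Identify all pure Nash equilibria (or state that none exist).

(R1, C4) and (R2, C5)

Check mutual best responses: a cell is a NE iff neither player can gain by unilaterally deviating.
The Row player's best responses — vs C1: R1 (payoff 7); vs C2: R1 (payoff 3); vs C3: R4 (payoff 5); vs C4: R1 (payoff 7); vs C5: R2 (payoff 2).
The Column player's best responses — vs R1: C4 (payoff 7); vs R2: C5 (payoff 8); vs R3: C1 (payoff 7); vs R4: C4 (payoff 6).
Mutual best responses occur at (R1, C4) and (R2, C5); at each, neither player gains by switching.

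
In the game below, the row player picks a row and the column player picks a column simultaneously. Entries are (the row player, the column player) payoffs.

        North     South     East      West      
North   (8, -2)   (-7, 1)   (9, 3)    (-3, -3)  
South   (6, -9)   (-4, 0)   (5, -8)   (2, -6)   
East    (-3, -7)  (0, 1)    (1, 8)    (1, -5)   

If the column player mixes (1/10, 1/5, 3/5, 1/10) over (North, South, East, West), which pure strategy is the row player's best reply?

North

The row player's best reply maximizes expected payoff against the mix.
North: (1/10)·8 + (1/5)·(-7) + (3/5)·9 + (1/10)·(-3) = 9/2
South: (1/10)·6 + (1/5)·(-4) + (3/5)·5 + (1/10)·2 = 3
East: (1/10)·(-3) + (1/5)·0 + (3/5)·1 + (1/10)·1 = 2/5
Highest expected payoff is 9/2, from North.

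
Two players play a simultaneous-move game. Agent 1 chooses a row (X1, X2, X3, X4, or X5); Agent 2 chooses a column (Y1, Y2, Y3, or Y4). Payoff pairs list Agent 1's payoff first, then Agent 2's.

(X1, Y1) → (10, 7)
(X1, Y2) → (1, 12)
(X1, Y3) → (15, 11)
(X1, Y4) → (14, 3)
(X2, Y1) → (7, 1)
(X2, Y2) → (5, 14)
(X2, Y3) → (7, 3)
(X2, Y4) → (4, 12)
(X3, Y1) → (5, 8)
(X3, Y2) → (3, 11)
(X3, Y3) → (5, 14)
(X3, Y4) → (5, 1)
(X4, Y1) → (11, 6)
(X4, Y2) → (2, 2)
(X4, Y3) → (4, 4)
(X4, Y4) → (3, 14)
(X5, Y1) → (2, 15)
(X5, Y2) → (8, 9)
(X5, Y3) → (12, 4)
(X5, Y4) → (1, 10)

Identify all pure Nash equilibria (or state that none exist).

None

Check mutual best responses: a cell is a NE iff neither player can gain by unilaterally deviating.
Agent 1's best responses — vs Y1: X4 (payoff 11); vs Y2: X5 (payoff 8); vs Y3: X1 (payoff 15); vs Y4: X1 (payoff 14).
Agent 2's best responses — vs X1: Y2 (payoff 12); vs X2: Y2 (payoff 14); vs X3: Y3 (payoff 14); vs X4: Y4 (payoff 14); vs X5: Y1 (payoff 15).
No cell has both players best-responding. For instance, Agent 1's best reply to Y3 is X1, but against X1 Agent 2 prefers Y2 over Y3.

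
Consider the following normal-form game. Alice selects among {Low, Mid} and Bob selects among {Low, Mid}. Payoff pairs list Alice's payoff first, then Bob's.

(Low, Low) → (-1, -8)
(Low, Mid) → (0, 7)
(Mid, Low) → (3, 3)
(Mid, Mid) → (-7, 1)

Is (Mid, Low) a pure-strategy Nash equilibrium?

Yes

Holding Bob at Low: Alice gets 3 from Mid, versus -1 from Low. No profitable deviation for Alice.
Holding Alice at Mid: Bob gets 3 from Low, versus 1 from Mid. No profitable deviation for Bob either.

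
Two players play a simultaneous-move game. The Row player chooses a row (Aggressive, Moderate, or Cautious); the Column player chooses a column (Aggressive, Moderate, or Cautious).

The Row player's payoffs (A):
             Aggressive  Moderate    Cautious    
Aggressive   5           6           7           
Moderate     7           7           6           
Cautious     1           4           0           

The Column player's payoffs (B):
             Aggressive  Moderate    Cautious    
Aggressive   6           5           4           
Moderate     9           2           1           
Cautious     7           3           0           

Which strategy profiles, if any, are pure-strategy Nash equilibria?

(Moderate, Aggressive)

Check mutual best responses: a cell is a NE iff neither player can gain by unilaterally deviating.
The Row player's best responses — vs Aggressive: Moderate (payoff 7); vs Moderate: Moderate (payoff 7); vs Cautious: Aggressive (payoff 7).
The Column player's best responses — vs Aggressive: Aggressive (payoff 6); vs Moderate: Aggressive (payoff 9); vs Cautious: Aggressive (payoff 7).
The only mutual best response is (Moderate, Aggressive); neither player gains by switching there.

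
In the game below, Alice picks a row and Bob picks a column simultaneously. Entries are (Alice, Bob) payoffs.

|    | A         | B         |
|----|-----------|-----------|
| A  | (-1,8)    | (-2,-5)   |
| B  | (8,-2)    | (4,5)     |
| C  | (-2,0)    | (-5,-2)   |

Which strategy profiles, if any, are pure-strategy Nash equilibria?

(B, B)

Find each player's best response to every opponent strategy; NE are the intersections.
Alice's best responses — vs A: B (payoff 8); vs B: B (payoff 4).
Bob's best responses — vs A: A (payoff 8); vs B: B (payoff 5); vs C: A (payoff 0).
The only mutual best response is (B, B); neither player gains by switching there.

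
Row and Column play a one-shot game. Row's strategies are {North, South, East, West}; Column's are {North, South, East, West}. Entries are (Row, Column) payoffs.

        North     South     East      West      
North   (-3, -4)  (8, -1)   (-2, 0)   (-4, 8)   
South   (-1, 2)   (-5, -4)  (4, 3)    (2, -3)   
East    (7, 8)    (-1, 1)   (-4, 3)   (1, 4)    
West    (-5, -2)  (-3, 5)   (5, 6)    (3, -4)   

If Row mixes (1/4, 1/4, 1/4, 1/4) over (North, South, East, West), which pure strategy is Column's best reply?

East

Compute Column's expected payoff from each pure strategy against the given mix.
North: (1/4)·(-4) + (1/4)·2 + (1/4)·8 + (1/4)·(-2) = 1
South: (1/4)·(-1) + (1/4)·(-4) + (1/4)·1 + (1/4)·5 = 1/4
East: (1/4)·0 + (1/4)·3 + (1/4)·3 + (1/4)·6 = 3
West: (1/4)·8 + (1/4)·(-3) + (1/4)·4 + (1/4)·(-4) = 5/4
Highest expected payoff is 3, from East.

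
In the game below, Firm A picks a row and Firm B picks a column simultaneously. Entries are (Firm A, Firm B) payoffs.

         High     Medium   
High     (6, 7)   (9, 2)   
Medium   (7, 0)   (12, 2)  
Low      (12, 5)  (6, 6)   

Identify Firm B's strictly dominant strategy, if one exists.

No strictly dominant strategy

Check whether one of Firm B's strategies beats all alternatives regardless of what the opponent does.
High is not dominant: against Medium, Medium gives 2 > 0.
Medium is not dominant: against High, High gives 7 > 2.
No single strategy is best against every opponent action.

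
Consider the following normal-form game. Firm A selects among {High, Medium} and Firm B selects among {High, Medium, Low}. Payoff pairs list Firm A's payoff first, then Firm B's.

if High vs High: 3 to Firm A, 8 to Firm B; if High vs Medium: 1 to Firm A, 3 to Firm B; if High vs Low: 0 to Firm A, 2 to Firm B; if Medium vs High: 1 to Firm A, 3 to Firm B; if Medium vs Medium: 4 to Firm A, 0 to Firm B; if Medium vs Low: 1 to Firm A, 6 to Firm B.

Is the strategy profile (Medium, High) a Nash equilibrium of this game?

Holding Firm B at High: Firm A gets 1 from Medium but could get 3 by switching to High. Firm A has a profitable deviation.

No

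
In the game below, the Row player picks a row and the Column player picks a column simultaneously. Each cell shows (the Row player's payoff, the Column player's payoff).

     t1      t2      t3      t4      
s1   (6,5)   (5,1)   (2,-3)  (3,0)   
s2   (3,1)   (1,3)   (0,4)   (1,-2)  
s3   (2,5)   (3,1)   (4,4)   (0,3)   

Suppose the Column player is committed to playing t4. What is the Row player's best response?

With the Column player fixed at t4, the Row player's payoffs are: s1 → 3, s2 → 1, s3 → 0.
The maximum is 3, achieved by s1.

s1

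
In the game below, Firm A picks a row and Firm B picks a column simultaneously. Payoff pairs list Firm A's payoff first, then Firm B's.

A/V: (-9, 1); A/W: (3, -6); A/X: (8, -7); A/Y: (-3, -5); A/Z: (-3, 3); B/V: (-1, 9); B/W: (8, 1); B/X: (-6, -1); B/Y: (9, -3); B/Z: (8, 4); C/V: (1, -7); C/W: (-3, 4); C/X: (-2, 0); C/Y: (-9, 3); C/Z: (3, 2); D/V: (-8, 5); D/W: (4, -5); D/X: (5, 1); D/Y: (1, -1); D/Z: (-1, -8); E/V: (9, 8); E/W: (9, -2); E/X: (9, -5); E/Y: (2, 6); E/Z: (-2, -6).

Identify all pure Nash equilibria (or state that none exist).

(E, V)

A profile is a Nash equilibrium when each player is best-responding to the other.
Firm A's best responses — vs V: E (payoff 9); vs W: E (payoff 9); vs X: E (payoff 9); vs Y: B (payoff 9); vs Z: B (payoff 8).
Firm B's best responses — vs A: Z (payoff 3); vs B: V (payoff 9); vs C: W (payoff 4); vs D: V (payoff 5); vs E: V (payoff 8).
The only mutual best response is (E, V); neither player gains by switching there.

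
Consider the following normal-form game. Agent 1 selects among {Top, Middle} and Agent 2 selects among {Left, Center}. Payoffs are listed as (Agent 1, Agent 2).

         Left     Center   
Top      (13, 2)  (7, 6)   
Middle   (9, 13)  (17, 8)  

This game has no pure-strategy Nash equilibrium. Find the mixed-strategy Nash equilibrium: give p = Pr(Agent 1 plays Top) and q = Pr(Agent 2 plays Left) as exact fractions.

In a mixed NE each player is indifferent between their pure strategies, so the opponent's mix sets the indifference.
Agent 2 indifferent between Left and Center: p·2 + (1−p)·13 = p·6 + (1−p)·8 ⟹ 13 + (-11)p = 8 + (-2)p ⟹ p = 5/9.
Agent 1 indifferent between Top and Middle: q·13 + (1−q)·7 = q·9 + (1−q)·17 ⟹ 7 + 6q = 17 + (-8)q ⟹ q = 5/7.

p = 5/9, q = 5/7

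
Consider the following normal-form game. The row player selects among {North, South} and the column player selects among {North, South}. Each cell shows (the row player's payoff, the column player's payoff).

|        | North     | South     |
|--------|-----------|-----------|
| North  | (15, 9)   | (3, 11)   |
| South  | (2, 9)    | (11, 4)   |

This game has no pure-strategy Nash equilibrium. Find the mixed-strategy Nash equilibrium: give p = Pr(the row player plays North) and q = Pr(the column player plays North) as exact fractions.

Each player's mixing probability is pinned down by making the *other* player indifferent.
The column player indifferent between North and South: p·9 + (1−p)·9 = p·11 + (1−p)·4 ⟹ 9 + 0p = 4 + 7p ⟹ p = 5/7.
The row player indifferent between North and South: q·15 + (1−q)·3 = q·2 + (1−q)·11 ⟹ 3 + 12q = 11 + (-9)q ⟹ q = 8/21.

p = 5/7, q = 8/21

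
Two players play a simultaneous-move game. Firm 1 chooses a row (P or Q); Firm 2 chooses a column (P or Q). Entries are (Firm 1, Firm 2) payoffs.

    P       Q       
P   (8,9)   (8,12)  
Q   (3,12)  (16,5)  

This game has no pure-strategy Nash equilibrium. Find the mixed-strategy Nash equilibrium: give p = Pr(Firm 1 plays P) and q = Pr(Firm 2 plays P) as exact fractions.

p = 7/10, q = 8/13

In a mixed NE each player is indifferent between their pure strategies, so the opponent's mix sets the indifference.
Firm 2 indifferent between P and Q: p·9 + (1−p)·12 = p·12 + (1−p)·5 ⟹ 12 + (-3)p = 5 + 7p ⟹ p = 7/10.
Firm 1 indifferent between P and Q: q·8 + (1−q)·8 = q·3 + (1−q)·16 ⟹ 8 + 0q = 16 + (-13)q ⟹ q = 8/13.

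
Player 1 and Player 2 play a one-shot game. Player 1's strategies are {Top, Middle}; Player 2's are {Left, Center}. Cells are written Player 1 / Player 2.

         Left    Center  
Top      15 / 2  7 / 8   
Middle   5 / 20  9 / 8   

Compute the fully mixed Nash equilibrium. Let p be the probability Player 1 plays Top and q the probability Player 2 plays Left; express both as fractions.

In a mixed NE each player is indifferent between their pure strategies, so the opponent's mix sets the indifference.
Player 2 indifferent between Left and Center: p·2 + (1−p)·20 = p·8 + (1−p)·8 ⟹ 20 + (-18)p = 8 + 0p ⟹ p = 2/3.
Player 1 indifferent between Top and Middle: q·15 + (1−q)·7 = q·5 + (1−q)·9 ⟹ 7 + 8q = 9 + (-4)q ⟹ q = 1/6.

p = 2/3, q = 1/6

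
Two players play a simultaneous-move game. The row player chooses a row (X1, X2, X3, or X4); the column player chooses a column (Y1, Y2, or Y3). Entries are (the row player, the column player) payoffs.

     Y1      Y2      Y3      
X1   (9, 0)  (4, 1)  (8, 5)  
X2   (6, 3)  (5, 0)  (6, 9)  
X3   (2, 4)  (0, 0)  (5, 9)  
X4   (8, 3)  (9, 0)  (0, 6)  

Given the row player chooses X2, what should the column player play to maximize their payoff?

Y3

With the row player fixed at X2, the column player's payoffs are: Y1 → 3, Y2 → 0, Y3 → 9.
The maximum is 9, achieved by Y3.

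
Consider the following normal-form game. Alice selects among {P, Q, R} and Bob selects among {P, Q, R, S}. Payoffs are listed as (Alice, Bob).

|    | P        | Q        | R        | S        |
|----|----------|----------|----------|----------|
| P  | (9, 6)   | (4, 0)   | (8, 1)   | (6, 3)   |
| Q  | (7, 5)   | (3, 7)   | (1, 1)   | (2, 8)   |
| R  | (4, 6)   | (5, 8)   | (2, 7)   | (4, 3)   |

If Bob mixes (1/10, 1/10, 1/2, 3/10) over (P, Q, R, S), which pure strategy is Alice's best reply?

P

Compute Alice's expected payoff from each pure strategy against the given mix.
P: (1/10)·9 + (1/10)·4 + (1/2)·8 + (3/10)·6 = 71/10
Q: (1/10)·7 + (1/10)·3 + (1/2)·1 + (3/10)·2 = 21/10
R: (1/10)·4 + (1/10)·5 + (1/2)·2 + (3/10)·4 = 31/10
Highest expected payoff is 71/10, from P.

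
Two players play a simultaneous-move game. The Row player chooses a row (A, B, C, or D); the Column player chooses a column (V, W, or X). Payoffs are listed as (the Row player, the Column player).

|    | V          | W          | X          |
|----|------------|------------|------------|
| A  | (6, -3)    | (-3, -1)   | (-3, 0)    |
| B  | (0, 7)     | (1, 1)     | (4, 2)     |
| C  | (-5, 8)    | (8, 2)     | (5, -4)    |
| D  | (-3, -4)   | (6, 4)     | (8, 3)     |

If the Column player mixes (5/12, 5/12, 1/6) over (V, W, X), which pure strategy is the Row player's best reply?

Compute the Row player's expected payoff from each pure strategy against the given mix.
A: (5/12)·6 + (5/12)·(-3) + (1/6)·(-3) = 3/4
B: (5/12)·0 + (5/12)·1 + (1/6)·4 = 13/12
C: (5/12)·(-5) + (5/12)·8 + (1/6)·5 = 25/12
D: (5/12)·(-3) + (5/12)·6 + (1/6)·8 = 31/12
Highest expected payoff is 31/12, from D.

D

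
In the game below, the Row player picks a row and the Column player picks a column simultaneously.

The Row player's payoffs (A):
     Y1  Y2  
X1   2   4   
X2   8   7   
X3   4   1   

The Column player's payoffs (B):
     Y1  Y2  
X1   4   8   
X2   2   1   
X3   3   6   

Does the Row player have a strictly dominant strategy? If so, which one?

A strategy is strictly dominant if it gives the Row player a strictly higher payoff than every other strategy, against every choice by the opponent.
X2 strictly dominates: vs Y1: 8 > each of {2, 4}; vs Y2: 7 > each of {4, 1}.

X2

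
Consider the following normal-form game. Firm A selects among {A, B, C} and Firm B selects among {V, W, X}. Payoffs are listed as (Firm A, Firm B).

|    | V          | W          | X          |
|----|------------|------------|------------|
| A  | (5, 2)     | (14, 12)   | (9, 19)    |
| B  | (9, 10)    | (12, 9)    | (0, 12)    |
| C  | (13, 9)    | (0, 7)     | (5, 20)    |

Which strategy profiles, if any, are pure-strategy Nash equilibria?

(A, X)

Find each player's best response to every opponent strategy; NE are the intersections.
Firm A's best responses — vs V: C (payoff 13); vs W: A (payoff 14); vs X: A (payoff 9).
Firm B's best responses — vs A: X (payoff 19); vs B: X (payoff 12); vs C: X (payoff 20).
The only mutual best response is (A, X); neither player gains by switching there.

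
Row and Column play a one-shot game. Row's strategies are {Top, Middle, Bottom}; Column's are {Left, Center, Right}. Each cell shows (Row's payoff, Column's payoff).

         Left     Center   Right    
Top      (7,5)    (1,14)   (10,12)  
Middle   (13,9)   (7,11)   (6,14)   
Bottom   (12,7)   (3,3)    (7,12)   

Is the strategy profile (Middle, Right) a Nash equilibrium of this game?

No

Holding Column at Right: Row gets 6 from Middle but could get 10 by switching to Top. Row has a profitable deviation.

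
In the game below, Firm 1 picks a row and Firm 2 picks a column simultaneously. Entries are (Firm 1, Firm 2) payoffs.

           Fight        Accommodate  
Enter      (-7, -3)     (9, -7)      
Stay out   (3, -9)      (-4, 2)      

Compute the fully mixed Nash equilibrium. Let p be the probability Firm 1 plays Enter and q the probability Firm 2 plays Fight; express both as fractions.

In a mixed NE each player is indifferent between their pure strategies, so the opponent's mix sets the indifference.
Firm 2 indifferent between Fight and Accommodate: p·(-3) + (1−p)·(-9) = p·(-7) + (1−p)·2 ⟹ (-9) + 6p = 2 + (-9)p ⟹ p = 11/15.
Firm 1 indifferent between Enter and Stay out: q·(-7) + (1−q)·9 = q·3 + (1−q)·(-4) ⟹ 9 + (-16)q = (-4) + 7q ⟹ q = 13/23.

p = 11/15, q = 13/23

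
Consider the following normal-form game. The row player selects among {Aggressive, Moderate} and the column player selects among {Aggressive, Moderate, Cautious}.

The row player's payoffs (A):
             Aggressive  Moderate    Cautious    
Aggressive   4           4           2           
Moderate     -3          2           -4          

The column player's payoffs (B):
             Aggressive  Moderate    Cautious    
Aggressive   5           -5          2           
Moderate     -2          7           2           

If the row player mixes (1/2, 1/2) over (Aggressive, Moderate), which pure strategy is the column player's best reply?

The column player's best reply maximizes expected payoff against the mix.
Aggressive: (1/2)·5 + (1/2)·(-2) = 3/2
Moderate: (1/2)·(-5) + (1/2)·7 = 1
Cautious: (1/2)·2 + (1/2)·2 = 2
Highest expected payoff is 2, from Cautious.

Cautious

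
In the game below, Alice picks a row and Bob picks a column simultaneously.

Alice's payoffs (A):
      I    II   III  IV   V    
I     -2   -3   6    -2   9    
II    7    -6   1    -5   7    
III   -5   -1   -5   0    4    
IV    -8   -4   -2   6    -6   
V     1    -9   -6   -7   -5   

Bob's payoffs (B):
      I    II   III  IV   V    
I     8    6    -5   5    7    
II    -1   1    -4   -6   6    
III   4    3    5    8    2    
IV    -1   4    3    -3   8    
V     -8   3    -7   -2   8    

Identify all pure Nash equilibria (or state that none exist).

There is no pure-strategy Nash equilibrium

A profile is a Nash equilibrium when each player is best-responding to the other.
Alice's best responses — vs I: II (payoff 7); vs II: III (payoff -1); vs III: I (payoff 6); vs IV: IV (payoff 6); vs V: I (payoff 9).
Bob's best responses — vs I: I (payoff 8); vs II: V (payoff 6); vs III: IV (payoff 8); vs IV: V (payoff 8); vs V: V (payoff 8).
No cell has both players best-responding. For instance, Alice's best reply to I is II, but against II Bob prefers V over I.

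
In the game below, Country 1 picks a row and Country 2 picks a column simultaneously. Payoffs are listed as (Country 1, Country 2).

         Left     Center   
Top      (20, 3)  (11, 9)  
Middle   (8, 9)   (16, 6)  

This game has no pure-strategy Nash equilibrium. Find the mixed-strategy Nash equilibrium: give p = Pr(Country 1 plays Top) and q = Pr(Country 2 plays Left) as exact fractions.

In a mixed NE each player is indifferent between their pure strategies, so the opponent's mix sets the indifference.
Country 2 indifferent between Left and Center: p·3 + (1−p)·9 = p·9 + (1−p)·6 ⟹ 9 + (-6)p = 6 + 3p ⟹ p = 1/3.
Country 1 indifferent between Top and Middle: q·20 + (1−q)·11 = q·8 + (1−q)·16 ⟹ 11 + 9q = 16 + (-8)q ⟹ q = 5/17.

p = 1/3, q = 5/17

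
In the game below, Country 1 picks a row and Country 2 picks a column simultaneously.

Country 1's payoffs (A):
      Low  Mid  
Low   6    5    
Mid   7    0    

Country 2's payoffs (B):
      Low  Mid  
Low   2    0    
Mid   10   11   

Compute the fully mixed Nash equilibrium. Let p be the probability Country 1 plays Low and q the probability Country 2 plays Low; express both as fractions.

p = 1/3, q = 5/6

Each player's mixing probability is pinned down by making the *other* player indifferent.
Country 2 indifferent between Low and Mid: p·2 + (1−p)·10 = p·0 + (1−p)·11 ⟹ 10 + (-8)p = 11 + (-11)p ⟹ p = 1/3.
Country 1 indifferent between Low and Mid: q·6 + (1−q)·5 = q·7 + (1−q)·0 ⟹ 5 + 1q = 0 + 7q ⟹ q = 5/6.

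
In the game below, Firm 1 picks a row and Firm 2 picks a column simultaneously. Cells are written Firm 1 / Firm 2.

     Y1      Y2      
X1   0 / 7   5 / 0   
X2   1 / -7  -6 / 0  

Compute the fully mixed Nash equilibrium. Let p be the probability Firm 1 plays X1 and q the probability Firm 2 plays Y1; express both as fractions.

p = 1/2, q = 11/12

Each player's mixing probability is pinned down by making the *other* player indifferent.
Firm 2 indifferent between Y1 and Y2: p·7 + (1−p)·(-7) = p·0 + (1−p)·0 ⟹ (-7) + 14p = 0 + 0p ⟹ p = 1/2.
Firm 1 indifferent between X1 and X2: q·0 + (1−q)·5 = q·1 + (1−q)·(-6) ⟹ 5 + (-5)q = (-6) + 7q ⟹ q = 11/12.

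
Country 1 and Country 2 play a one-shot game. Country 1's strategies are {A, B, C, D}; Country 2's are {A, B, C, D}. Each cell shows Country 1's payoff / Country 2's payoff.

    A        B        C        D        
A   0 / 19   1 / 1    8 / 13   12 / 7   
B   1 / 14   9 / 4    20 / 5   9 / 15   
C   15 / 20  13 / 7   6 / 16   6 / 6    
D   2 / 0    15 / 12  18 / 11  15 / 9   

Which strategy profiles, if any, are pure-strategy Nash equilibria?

(C, A) and (D, B)

Find each player's best response to every opponent strategy; NE are the intersections.
Country 1's best responses — vs A: C (payoff 15); vs B: D (payoff 15); vs C: B (payoff 20); vs D: D (payoff 15).
Country 2's best responses — vs A: A (payoff 19); vs B: D (payoff 15); vs C: A (payoff 20); vs D: B (payoff 12).
Mutual best responses occur at (C, A) and (D, B); at each, neither player gains by switching.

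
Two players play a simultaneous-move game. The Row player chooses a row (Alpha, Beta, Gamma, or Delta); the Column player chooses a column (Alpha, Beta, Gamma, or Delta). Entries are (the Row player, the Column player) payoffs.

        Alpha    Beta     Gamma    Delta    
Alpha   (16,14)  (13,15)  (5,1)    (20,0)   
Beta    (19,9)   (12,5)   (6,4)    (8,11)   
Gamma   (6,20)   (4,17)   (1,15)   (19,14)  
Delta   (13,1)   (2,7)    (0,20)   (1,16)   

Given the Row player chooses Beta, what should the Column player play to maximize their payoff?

With the Row player fixed at Beta, the Column player's payoffs are: Alpha → 9, Beta → 5, Gamma → 4, Delta → 11.
The maximum is 11, achieved by Delta.

Delta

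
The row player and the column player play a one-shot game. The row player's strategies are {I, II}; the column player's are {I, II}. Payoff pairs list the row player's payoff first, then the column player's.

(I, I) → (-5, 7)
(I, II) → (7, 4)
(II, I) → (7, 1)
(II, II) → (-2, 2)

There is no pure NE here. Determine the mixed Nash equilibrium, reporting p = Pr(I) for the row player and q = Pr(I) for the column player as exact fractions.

In a mixed NE each player is indifferent between their pure strategies, so the opponent's mix sets the indifference.
The column player indifferent between I and II: p·7 + (1−p)·1 = p·4 + (1−p)·2 ⟹ 1 + 6p = 2 + 2p ⟹ p = 1/4.
The row player indifferent between I and II: q·(-5) + (1−q)·7 = q·7 + (1−q)·(-2) ⟹ 7 + (-12)q = (-2) + 9q ⟹ q = 3/7.

p = 1/4, q = 3/7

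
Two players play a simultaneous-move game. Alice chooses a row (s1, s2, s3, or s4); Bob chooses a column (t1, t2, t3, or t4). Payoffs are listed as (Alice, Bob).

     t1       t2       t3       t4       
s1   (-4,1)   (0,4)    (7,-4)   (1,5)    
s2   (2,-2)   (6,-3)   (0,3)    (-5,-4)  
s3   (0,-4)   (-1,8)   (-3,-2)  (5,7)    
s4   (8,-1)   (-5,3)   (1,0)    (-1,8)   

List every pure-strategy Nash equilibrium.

Find each player's best response to every opponent strategy; NE are the intersections.
Alice's best responses — vs t1: s4 (payoff 8); vs t2: s2 (payoff 6); vs t3: s1 (payoff 7); vs t4: s3 (payoff 5).
Bob's best responses — vs s1: t4 (payoff 5); vs s2: t3 (payoff 3); vs s3: t2 (payoff 8); vs s4: t4 (payoff 8).
No cell has both players best-responding. For instance, Alice's best reply to t2 is s2, but against s2 Bob prefers t3 over t2.

No pure-strategy Nash equilibrium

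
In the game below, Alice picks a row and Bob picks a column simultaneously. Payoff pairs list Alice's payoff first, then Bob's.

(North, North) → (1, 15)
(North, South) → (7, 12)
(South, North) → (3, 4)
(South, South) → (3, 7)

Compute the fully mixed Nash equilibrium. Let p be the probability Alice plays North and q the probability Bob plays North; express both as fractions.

p = 1/2, q = 2/3

Each player's mixing probability is pinned down by making the *other* player indifferent.
Bob indifferent between North and South: p·15 + (1−p)·4 = p·12 + (1−p)·7 ⟹ 4 + 11p = 7 + 5p ⟹ p = 1/2.
Alice indifferent between North and South: q·1 + (1−q)·7 = q·3 + (1−q)·3 ⟹ 7 + (-6)q = 3 + 0q ⟹ q = 2/3.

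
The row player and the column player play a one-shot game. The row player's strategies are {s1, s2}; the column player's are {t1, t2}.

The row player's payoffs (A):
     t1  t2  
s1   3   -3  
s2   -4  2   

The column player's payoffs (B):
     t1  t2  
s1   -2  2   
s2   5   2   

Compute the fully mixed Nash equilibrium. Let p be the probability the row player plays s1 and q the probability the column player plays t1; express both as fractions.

Each player's mixing probability is pinned down by making the *other* player indifferent.
The column player indifferent between t1 and t2: p·(-2) + (1−p)·5 = p·2 + (1−p)·2 ⟹ 5 + (-7)p = 2 + 0p ⟹ p = 3/7.
The row player indifferent between s1 and s2: q·3 + (1−q)·(-3) = q·(-4) + (1−q)·2 ⟹ (-3) + 6q = 2 + (-6)q ⟹ q = 5/12.

p = 3/7, q = 5/12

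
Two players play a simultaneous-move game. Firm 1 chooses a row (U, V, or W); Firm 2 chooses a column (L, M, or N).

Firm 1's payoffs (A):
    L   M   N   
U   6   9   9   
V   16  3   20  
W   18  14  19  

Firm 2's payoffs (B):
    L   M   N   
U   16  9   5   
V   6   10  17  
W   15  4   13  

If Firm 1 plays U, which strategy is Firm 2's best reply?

With Firm 1 fixed at U, Firm 2's payoffs are: L → 16, M → 9, N → 5.
The maximum is 16, achieved by L.

L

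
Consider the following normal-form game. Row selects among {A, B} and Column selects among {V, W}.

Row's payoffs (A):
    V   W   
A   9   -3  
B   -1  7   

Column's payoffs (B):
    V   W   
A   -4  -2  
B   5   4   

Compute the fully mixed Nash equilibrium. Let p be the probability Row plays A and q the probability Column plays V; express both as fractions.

p = 1/3, q = 1/2

In a mixed NE each player is indifferent between their pure strategies, so the opponent's mix sets the indifference.
Column indifferent between V and W: p·(-4) + (1−p)·5 = p·(-2) + (1−p)·4 ⟹ 5 + (-9)p = 4 + (-6)p ⟹ p = 1/3.
Row indifferent between A and B: q·9 + (1−q)·(-3) = q·(-1) + (1−q)·7 ⟹ (-3) + 12q = 7 + (-8)q ⟹ q = 1/2.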